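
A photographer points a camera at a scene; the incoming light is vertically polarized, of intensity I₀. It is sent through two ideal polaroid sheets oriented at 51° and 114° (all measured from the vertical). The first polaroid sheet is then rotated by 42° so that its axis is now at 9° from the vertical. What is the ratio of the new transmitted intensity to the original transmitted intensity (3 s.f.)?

I_new/I_old ≈ 0.801

Before rotation:
By Malus's law, I₁ = I₀ cos²(51° − 0°) = I₀ cos²(51°) = 0.396 I₀.
I₂ = I₁ cos²(114° − 51°) = 0.396 I₀ · cos²(63°) = 0.08163 I₀.
After rotation:
I₁ = I₀ cos²(9° − 0°) = I₀ cos²(9°) = 0.9755 I₀.
Angle between axes 1 and 2: 75°. I₂ = 0.9755 I₀ · cos²(75°) = 0.06535 I₀.
Ratio = 0.06535 / 0.08163 = 0.8006.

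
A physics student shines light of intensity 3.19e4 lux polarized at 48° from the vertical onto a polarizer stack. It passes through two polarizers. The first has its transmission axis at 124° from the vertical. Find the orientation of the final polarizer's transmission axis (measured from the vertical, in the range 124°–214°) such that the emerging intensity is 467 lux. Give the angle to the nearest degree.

By Malus's law, I₁ = I₀ cos²(124° − 48°) = I₀ cos²(76°) = 0.05853 I₀.
Target fraction: 467 / 3.19e4 lux = 0.01464 of I₀.
Need I₂/I₀ = 0.01464, so cos²(θ − 124°) = 0.01464 / 0.05853 = 0.2501.
θ − 124° = arccos(√0.2501) = 60.0°, giving θ ≈ 124 + 60.0 = 184.0°.

θ ≈ 184°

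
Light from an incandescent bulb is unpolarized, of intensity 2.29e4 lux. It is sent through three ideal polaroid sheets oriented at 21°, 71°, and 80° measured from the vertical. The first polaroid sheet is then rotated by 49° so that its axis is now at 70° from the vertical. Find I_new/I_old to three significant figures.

Before rotation:
Unpolarized light through the first polarizer → I₁ = ½ I₀, now polarized at 21°.
I₂ = I₁ cos²(71° − 21°) = 0.5 I₀ · cos²(50°) = 0.2066 I₀.
I₃ = I₂ cos²(80° − 71°) = 0.2066 I₀ · cos²(9°) = 0.2015 I₀.
After rotation:
Unpolarized light through the first polarizer → I₁ = ½ I₀, now polarized at 70°.
I₂ = I₁ cos²(71° − 70°) = 0.5 I₀ · cos²(1°) = 0.4998 I₀.
I₃ = I₂ cos²(80° − 71°) = 0.4998 I₀ · cos²(9°) = 0.4876 I₀.
Ratio = 0.4876 / 0.2015 = 2.42.

I_new/I_old ≈ 2.42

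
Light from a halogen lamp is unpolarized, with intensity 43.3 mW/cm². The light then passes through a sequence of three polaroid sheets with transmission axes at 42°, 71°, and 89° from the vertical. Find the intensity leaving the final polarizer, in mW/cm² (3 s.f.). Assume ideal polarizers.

I ≈ 15.0 mW/cm²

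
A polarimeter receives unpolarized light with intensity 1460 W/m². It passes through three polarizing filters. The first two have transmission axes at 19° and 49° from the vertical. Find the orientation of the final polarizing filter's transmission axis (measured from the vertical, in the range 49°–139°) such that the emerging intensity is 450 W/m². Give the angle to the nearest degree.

θ ≈ 74°

Unpolarized light through the first polarizer → I₁ = ½ I₀, now polarized at 19°.
I₂ = I₁ cos²(49° − 19°) = 0.5 I₀ · cos²(30°) = 0.375 I₀.
Target fraction: 450 / 1460 W/m² = 0.3082 of I₀.
Need I₃/I₀ = 0.3082, so cos²(θ − 49°) = 0.3082 / 0.375 = 0.8219.
θ − 49° = arccos(√0.8219) = 25.0°, giving θ ≈ 49 + 25.0 = 74.0°.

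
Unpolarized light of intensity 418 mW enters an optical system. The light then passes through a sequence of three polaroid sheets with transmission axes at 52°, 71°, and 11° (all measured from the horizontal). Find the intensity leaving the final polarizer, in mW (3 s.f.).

I ≈ 46.7 mW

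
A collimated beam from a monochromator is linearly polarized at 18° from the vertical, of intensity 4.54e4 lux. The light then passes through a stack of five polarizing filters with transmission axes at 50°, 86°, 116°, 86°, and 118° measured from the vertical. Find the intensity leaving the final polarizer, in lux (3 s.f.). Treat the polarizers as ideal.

I ≈ 8650 lux

I₁ = 4.54e4 lux · cos²(32°) = 3.265e+04 lux.
I₂ = I₁ · cos²(36°) = 3.265e+04 · 0.6545 = 2.137e+04 lux.
I₃ = I₂ · cos²(30°) = 2.137e+04 · 0.75 = 1.603e+04 lux.
I₄ = I₃ · cos²(30°) = 1.603e+04 · 0.75 = 1.202e+04 lux.
I₅ = I₄ · cos²(32°) = 1.202e+04 · 0.7192 = 8645 lux.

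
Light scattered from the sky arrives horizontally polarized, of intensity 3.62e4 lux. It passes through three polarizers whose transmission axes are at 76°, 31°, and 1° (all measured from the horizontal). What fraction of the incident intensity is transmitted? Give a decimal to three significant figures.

I/I₀ ≈ 0.0219

I₁ = 3.62e4 lux · cos²(76°) = 2119 lux.
I₂ = I₁ · cos²(45°) = 2119 · 0.5 = 1059 lux.
I₃ = I₂ · cos²(30°) = 1059 · 0.75 = 794.5 lux.
Transmitted fraction = 0.02195.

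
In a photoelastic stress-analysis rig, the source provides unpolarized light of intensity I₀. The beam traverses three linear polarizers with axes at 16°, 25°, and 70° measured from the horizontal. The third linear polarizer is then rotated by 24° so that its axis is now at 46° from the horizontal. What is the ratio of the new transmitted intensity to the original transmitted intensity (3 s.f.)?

Before rotation:
Unpolarized light through the first polarizer → I₁ = ½ I₀, now polarized at 16°.
I₂ = I₁ cos²(25° − 16°) = 0.5 I₀ · cos²(9°) = 0.4878 I₀.
I₃ = I₂ cos²(70° − 25°) = 0.4878 I₀ · cos²(45°) = 0.2439 I₀.
After rotation:
Unpolarized light through the first polarizer → I₁ = ½ I₀, now polarized at 16°.
I₂ = I₁ cos²(25° − 16°) = 0.5 I₀ · cos²(9°) = 0.4878 I₀.
I₃ = I₂ cos²(46° − 25°) = 0.4878 I₀ · cos²(21°) = 0.4251 I₀.
Ratio = 0.4251 / 0.2439 = 1.743.

I_new/I_old ≈ 1.74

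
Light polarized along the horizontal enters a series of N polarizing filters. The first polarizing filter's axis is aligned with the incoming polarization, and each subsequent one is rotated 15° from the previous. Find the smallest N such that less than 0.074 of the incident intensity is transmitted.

N = 39

First polarizer is aligned with the polarization: full transmission.
Each further stage multiplies by cos²(15°) = 0.933.
After N polarizers: T = 0.933^(N−1). Require T < 0.074 ⇒ N−1 > ln(0.074)/ln(0.933) = 37.55, so N−1 ≥ 38 and N = 39.
Check: N=39 gives T = 0.07173 < 0.074; N=38 gives T = 0.07688.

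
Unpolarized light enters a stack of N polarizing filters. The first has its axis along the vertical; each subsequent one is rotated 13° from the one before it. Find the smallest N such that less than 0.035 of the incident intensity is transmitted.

First polarizer halves the unpolarized light: factor 1/2.
Each further stage multiplies by cos²(13°) = 0.9494.
After N polarizers: T = 0.5·0.9494^(N−1). Require T < 0.035 ⇒ N−1 > ln(0.035/0.5)/ln(0.9494) = 51.21, so N−1 ≥ 52 and N = 53.
Check: N=53 gives T = 0.03359 < 0.035; N=52 gives T = 0.03538.

N = 53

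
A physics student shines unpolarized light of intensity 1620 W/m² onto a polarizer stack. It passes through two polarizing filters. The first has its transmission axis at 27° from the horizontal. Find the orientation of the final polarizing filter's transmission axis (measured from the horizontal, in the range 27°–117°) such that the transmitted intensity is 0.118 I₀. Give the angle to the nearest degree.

Unpolarized light through the first polarizer → I₁ = ½ I₀, now polarized at 27°.
Need I₂/I₀ = 0.118, so cos²(θ − 27°) = 0.118 / 0.5 = 0.236.
θ − 27° = arccos(√0.236) = 60.9°, giving θ ≈ 27 + 60.9 = 87.9°.

θ ≈ 88°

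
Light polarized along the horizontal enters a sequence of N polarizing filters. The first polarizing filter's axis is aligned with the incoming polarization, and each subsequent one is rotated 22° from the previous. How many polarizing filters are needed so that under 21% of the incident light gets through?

First polarizer is aligned with the polarization: full transmission.
Each further stage multiplies by cos²(22°) = 0.8597.
After N polarizers: T = 0.8597^(N−1). Require T < 0.21 ⇒ N−1 > ln(0.21)/ln(0.8597) = 10.32, so N−1 ≥ 11 and N = 12.
Check: N=12 gives T = 0.1895 < 0.21; N=11 gives T = 0.2205.

N = 12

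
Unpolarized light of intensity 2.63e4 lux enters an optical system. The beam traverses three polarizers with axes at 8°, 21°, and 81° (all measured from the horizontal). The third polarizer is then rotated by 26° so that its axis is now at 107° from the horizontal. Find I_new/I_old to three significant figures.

I_new/I_old ≈ 0.0195

Before rotation:
Unpolarized light through the first polarizer → I₁ = ½ I₀, now polarized at 8°.
I₂ = I₁ cos²(21° − 8°) = 0.5 I₀ · cos²(13°) = 0.4747 I₀.
I₃ = I₂ cos²(81° − 21°) = 0.4747 I₀ · cos²(60°) = 0.1187 I₀.
After rotation:
Unpolarized light through the first polarizer → I₁ = ½ I₀, now polarized at 8°.
I₂ = I₁ cos²(21° − 8°) = 0.5 I₀ · cos²(13°) = 0.4747 I₀.
I₃ = I₂ cos²(107° − 21°) = 0.4747 I₀ · cos²(86°) = 0.00231 I₀.
Ratio = 0.00231 / 0.1187 = 0.01946.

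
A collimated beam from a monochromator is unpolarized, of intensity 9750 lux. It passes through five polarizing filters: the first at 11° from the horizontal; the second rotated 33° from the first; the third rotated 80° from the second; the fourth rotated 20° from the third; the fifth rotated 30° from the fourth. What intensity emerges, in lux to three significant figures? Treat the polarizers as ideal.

I ≈ 68.5 lux

Unpolarized light through the first polarizer → I₁ = 9750 lux/2 = 4875 lux, polarized at 11°.
I₂ = I₁ · cos²(33°) = 4875 · 0.7034 = 3429 lux.
I₃ = I₂ · cos²(80°) = 3429 · 0.03015 = 103.4 lux.
I₄ = I₃ · cos²(20°) = 103.4 · 0.883 = 91.3 lux.
I₅ = I₄ · cos²(30°) = 91.3 · 0.75 = 68.47 lux.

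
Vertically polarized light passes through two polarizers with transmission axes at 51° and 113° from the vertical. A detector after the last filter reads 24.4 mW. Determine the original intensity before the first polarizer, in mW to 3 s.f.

I₀ ≈ 280 mW

I₁ = I₀ cos²(51° − 0°) = I₀ cos²(51°) = 0.396 I₀.
I₂ = I₁ cos²(113° − 51°) = 0.396 I₀ · cos²(62°) = 0.08729 I₀.
So 24.4 mW = 0.08729 I₀, giving I₀ = 24.4/0.08729 = 279.5 mW.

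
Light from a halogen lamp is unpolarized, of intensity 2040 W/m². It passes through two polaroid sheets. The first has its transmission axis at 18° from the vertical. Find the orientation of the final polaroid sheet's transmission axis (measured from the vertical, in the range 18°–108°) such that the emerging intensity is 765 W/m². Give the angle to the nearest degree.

Unpolarized light through the first polarizer → I₁ = ½ I₀, now polarized at 18°.
Target fraction: 765 / 2040 W/m² = 0.375 of I₀.
Need I₂/I₀ = 0.375, so cos²(θ − 18°) = 0.375 / 0.5 = 0.75.
θ − 18° = arccos(√0.75) = 30.0°, giving θ ≈ 18 + 30.0 = 48.0°.

θ ≈ 48°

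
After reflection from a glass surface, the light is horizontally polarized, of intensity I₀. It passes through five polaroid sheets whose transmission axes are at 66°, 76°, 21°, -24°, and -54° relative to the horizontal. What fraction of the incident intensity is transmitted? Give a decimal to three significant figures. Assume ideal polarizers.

≈ 0.0198 I₀

I₁ = I₀ cos²(66° − 0°) = I₀ cos²(66°) = 0.1654 I₀.
I₂ = I₁ cos²(76° − 66°) = 0.1654 I₀ · cos²(10°) = 0.1604 I₀.
I₃ = I₂ cos²(21° − 76°) = 0.1604 I₀ · cos²(55°) = 0.05279 I₀.
I₄ = I₃ cos²(-24° − 21°) = 0.05279 I₀ · cos²(45°) = 0.02639 I₀.
I₅ = I₄ cos²(-54° + 24°) = 0.02639 I₀ · cos²(30°) = 0.01979 I₀.
Transmitted fraction = 0.01979.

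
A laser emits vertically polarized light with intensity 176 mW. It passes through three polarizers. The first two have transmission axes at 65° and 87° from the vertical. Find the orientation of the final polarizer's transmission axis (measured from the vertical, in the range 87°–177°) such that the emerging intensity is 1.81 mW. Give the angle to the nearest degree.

By Malus's law, I₁ = I₀ cos²(65° − 0°) = I₀ cos²(65°) = 0.1786 I₀.
I₂ = I₁ cos²(87° − 65°) = 0.1786 I₀ · cos²(22°) = 0.1535 I₀.
Target fraction: 1.81 / 176 mW = 0.01028 of I₀.
Need I₃/I₀ = 0.01028, so cos²(θ − 87°) = 0.01028 / 0.1535 = 0.06698.
θ − 87° = arccos(√0.06698) = 75.0°, giving θ ≈ 87 + 75.0 = 162.0°.

θ ≈ 162°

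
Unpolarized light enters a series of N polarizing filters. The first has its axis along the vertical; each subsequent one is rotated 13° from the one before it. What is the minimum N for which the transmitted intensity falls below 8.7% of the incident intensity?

First polarizer halves the unpolarized light: factor 1/2.
Each further stage multiplies by cos²(13°) = 0.9494.
After N polarizers: T = 0.5·0.9494^(N−1). Require T < 0.087 ⇒ N−1 > ln(0.087/0.5)/ln(0.9494) = 33.68, so N−1 ≥ 34 and N = 35.
Check: N=35 gives T = 0.08555 < 0.087; N=34 gives T = 0.09011.

N = 35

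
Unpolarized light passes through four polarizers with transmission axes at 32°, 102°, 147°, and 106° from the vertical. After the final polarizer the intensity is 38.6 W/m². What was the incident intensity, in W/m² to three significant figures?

I₀ ≈ 2320 W/m²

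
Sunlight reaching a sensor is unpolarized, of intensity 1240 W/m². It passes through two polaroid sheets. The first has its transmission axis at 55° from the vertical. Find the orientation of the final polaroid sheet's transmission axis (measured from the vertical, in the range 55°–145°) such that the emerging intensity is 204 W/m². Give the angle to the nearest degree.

θ ≈ 110°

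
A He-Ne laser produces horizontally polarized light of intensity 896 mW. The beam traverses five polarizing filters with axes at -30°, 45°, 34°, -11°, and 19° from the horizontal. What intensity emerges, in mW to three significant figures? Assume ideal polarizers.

By Malus's law, I₁ = 896 mW · cos²(30°) = 672 mW.
I₂ = I₁ · cos²(75°) = 672 · 0.06699 = 45.02 mW.
I₃ = I₂ · cos²(11°) = 45.02 · 0.9636 = 43.38 mW.
I₄ = I₃ · cos²(45°) = 43.38 · 0.5 = 21.69 mW.
I₅ = I₄ · cos²(30°) = 21.69 · 0.75 = 16.27 mW.

I ≈ 16.3 mW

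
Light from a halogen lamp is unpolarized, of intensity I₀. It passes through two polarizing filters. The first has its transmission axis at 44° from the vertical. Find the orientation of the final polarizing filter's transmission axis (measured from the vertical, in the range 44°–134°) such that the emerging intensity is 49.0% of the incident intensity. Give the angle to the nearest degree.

Unpolarized light through the first polarizer → I₁ = ½ I₀, now polarized at 44°.
Need I₂/I₀ = 0.49, so cos²(θ − 44°) = 0.49 / 0.5 = 0.98.
θ − 44° = arccos(√0.98) = 8.1°, giving θ ≈ 44 + 8.1 = 52.1°.

θ ≈ 52°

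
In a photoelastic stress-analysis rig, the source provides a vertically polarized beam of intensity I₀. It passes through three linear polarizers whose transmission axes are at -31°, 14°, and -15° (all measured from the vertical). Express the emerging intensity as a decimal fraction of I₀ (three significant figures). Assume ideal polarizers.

≈ 0.281 I₀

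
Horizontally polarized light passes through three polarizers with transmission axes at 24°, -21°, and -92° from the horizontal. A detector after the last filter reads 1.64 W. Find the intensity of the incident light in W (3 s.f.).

I₁ = I₀ cos²(24° − 0°) = I₀ cos²(24°) = 0.8346 I₀.
I₂ = I₁ cos²(-21° − 24°) = 0.8346 I₀ · cos²(45°) = 0.4173 I₀.
I₃ = I₂ cos²(-92° + 21°) = 0.4173 I₀ · cos²(71°) = 0.04423 I₀.
So 1.64 W = 0.04423 I₀, giving I₀ = 1.64/0.04423 = 37.08 W.

I₀ ≈ 37.1 W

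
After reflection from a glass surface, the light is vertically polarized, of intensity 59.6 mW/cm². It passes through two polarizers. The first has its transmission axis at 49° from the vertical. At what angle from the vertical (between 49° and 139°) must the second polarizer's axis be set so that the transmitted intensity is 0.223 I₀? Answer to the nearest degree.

θ ≈ 93°

By Malus's law, I₁ = I₀ cos²(49° − 0°) = I₀ cos²(49°) = 0.4304 I₀.
Need I₂/I₀ = 0.223, so cos²(θ − 49°) = 0.223 / 0.4304 = 0.5181.
θ − 49° = arccos(√0.5181) = 44.0°, giving θ ≈ 49 + 44.0 = 93.0°.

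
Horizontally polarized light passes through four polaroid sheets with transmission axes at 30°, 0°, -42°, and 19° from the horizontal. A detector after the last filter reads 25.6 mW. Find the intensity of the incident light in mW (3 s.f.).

I₀ ≈ 351 mW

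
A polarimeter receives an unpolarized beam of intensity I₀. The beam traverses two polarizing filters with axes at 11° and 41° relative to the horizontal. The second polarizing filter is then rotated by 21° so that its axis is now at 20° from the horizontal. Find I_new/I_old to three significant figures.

I_new/I_old ≈ 1.30

Before rotation:
Unpolarized light through the first polarizer → I₁ = ½ I₀, now polarized at 11°.
I₂ = I₁ cos²(41° − 11°) = 0.5 I₀ · cos²(30°) = 0.375 I₀.
After rotation:
Unpolarized light through the first polarizer → I₁ = ½ I₀, now polarized at 11°.
I₂ = I₁ cos²(20° − 11°) = 0.5 I₀ · cos²(9°) = 0.4878 I₀.
Ratio = 0.4878 / 0.375 = 1.301.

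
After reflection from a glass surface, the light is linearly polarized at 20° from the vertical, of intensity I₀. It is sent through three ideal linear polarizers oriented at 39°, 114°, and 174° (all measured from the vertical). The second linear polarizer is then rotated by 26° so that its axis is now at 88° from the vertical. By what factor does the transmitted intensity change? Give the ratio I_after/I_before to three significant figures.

I_new/I_old ≈ 0.125

Before rotation:
By Malus's law, I₁ = I₀ cos²(39° − 20°) = I₀ cos²(19°) = 0.894 I₀.
I₂ = I₁ cos²(114° − 39°) = 0.894 I₀ · cos²(75°) = 0.05989 I₀.
I₃ = I₂ cos²(174° − 114°) = 0.05989 I₀ · cos²(60°) = 0.01497 I₀.
After rotation:
I₁ = I₀ cos²(39° − 20°) = I₀ cos²(19°) = 0.894 I₀.
I₂ = I₁ cos²(88° − 39°) = 0.894 I₀ · cos²(49°) = 0.3848 I₀.
I₃ = I₂ cos²(174° − 88°) = 0.3848 I₀ · cos²(86°) = 0.001872 I₀.
Ratio = 0.001872 / 0.01497 = 0.1251.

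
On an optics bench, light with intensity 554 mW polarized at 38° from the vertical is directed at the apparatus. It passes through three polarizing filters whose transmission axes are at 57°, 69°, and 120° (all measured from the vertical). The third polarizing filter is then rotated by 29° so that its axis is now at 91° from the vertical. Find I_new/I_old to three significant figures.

Before rotation:
By Malus's law, I₁ = I₀ cos²(57° − 38°) = I₀ cos²(19°) = 0.894 I₀.
I₂ = I₁ cos²(69° − 57°) = 0.894 I₀ · cos²(12°) = 0.8554 I₀.
I₃ = I₂ cos²(120° − 69°) = 0.8554 I₀ · cos²(51°) = 0.3388 I₀.
After rotation:
I₁ = I₀ cos²(57° − 38°) = I₀ cos²(19°) = 0.894 I₀.
I₂ = I₁ cos²(69° − 57°) = 0.894 I₀ · cos²(12°) = 0.8554 I₀.
I₃ = I₂ cos²(91° − 69°) = 0.8554 I₀ · cos²(22°) = 0.7353 I₀.
Ratio = 0.7353 / 0.3388 = 2.171.

I_new/I_old ≈ 2.17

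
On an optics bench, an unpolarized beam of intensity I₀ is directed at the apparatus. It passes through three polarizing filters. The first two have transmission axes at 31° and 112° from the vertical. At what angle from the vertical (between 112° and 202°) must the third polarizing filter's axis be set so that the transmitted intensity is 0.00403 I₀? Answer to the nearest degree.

θ ≈ 167°

Unpolarized light through the first polarizer → I₁ = ½ I₀, now polarized at 31°.
I₂ = I₁ cos²(112° − 31°) = 0.5 I₀ · cos²(81°) = 0.01224 I₀.
Need I₃/I₀ = 0.00403, so cos²(θ − 112°) = 0.00403 / 0.01224 = 0.3294.
θ − 112° = arccos(√0.3294) = 55.0°, giving θ ≈ 112 + 55.0 = 167.0°.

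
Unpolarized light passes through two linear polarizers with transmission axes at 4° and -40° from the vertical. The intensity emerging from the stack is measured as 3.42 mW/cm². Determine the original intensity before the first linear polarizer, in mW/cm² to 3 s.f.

I₀ ≈ 13.2 mW/cm²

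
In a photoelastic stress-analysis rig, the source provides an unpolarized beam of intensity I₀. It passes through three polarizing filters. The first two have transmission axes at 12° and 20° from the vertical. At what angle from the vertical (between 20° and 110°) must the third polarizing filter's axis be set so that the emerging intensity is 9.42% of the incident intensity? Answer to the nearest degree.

Unpolarized light through the first polarizer → I₁ = ½ I₀, now polarized at 12°.
I₂ = I₁ cos²(20° − 12°) = 0.5 I₀ · cos²(8°) = 0.4903 I₀.
Need I₃/I₀ = 0.0942, so cos²(θ − 20°) = 0.0942 / 0.4903 = 0.1921.
θ − 20° = arccos(√0.1921) = 64.0°, giving θ ≈ 20 + 64.0 = 84.0°.

θ ≈ 84°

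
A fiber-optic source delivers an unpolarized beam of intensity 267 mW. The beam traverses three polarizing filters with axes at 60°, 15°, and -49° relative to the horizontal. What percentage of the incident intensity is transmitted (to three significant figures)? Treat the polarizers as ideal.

Unpolarized light through the first polarizer → I₁ = 267 mW/2 = 133.5 mW, polarized at 60°.
I₂ = I₁ · cos²(45°) = 133.5 · 0.5 = 66.75 mW.
I₃ = I₂ · cos²(64°) = 66.75 · 0.1922 = 12.83 mW.
That is 4.804% of the incident intensity.

≈ 4.80%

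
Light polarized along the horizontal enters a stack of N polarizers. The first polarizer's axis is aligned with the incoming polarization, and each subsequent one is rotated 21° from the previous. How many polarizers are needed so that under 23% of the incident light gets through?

First polarizer is aligned with the polarization: full transmission.
Each further stage multiplies by cos²(21°) = 0.8716.
After N polarizers: T = 0.8716^(N−1). Require T < 0.23 ⇒ N−1 > ln(0.23)/ln(0.8716) = 10.69, so N−1 ≥ 11 and N = 12.
Check: N=12 gives T = 0.2205 < 0.23; N=11 gives T = 0.253.

N = 12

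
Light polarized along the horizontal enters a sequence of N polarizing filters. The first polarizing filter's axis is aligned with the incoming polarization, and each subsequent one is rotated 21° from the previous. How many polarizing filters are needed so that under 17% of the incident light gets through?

N = 14

First polarizer is aligned with the polarization: full transmission.
Each further stage multiplies by cos²(21°) = 0.8716.
After N polarizers: T = 0.8716^(N−1). Require T < 0.17 ⇒ N−1 > ln(0.17)/ln(0.8716) = 12.89, so N−1 ≥ 13 and N = 14.
Check: N=14 gives T = 0.1675 < 0.17; N=13 gives T = 0.1922.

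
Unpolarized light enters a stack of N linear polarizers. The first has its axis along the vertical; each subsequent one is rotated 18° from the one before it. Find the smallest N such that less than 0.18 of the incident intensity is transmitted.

First polarizer halves the unpolarized light: factor 1/2.
Each further stage multiplies by cos²(18°) = 0.9045.
After N polarizers: T = 0.5·0.9045^(N−1). Require T < 0.18 ⇒ N−1 > ln(0.18/0.5)/ln(0.9045) = 10.18, so N−1 ≥ 11 and N = 12.
Check: N=12 gives T = 0.1658 < 0.18; N=11 gives T = 0.1833.

N = 12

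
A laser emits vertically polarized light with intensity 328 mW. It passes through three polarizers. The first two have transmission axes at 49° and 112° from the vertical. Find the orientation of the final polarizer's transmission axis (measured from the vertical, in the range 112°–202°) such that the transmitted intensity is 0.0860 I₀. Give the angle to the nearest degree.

I₁ = I₀ cos²(49° − 0°) = I₀ cos²(49°) = 0.4304 I₀.
I₂ = I₁ cos²(112° − 49°) = 0.4304 I₀ · cos²(63°) = 0.08871 I₀.
Need I₃/I₀ = 0.086, so cos²(θ − 112°) = 0.086 / 0.08871 = 0.9694.
θ − 112° = arccos(√0.9694) = 10.1°, giving θ ≈ 112 + 10.1 = 122.1°.

θ ≈ 122°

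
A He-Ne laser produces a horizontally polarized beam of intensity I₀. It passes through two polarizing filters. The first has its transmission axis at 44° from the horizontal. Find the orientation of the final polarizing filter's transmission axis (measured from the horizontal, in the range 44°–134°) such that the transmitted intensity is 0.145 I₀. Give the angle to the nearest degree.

I₁ = I₀ cos²(44° − 0°) = I₀ cos²(44°) = 0.5174 I₀.
Need I₂/I₀ = 0.145, so cos²(θ − 44°) = 0.145 / 0.5174 = 0.2802.
θ − 44° = arccos(√0.2802) = 58.0°, giving θ ≈ 44 + 58.0 = 102.0°.

θ ≈ 102°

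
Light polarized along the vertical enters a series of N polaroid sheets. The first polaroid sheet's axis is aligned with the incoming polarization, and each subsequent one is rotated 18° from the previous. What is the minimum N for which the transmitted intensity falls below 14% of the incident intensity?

First polarizer is aligned with the polarization: full transmission.
Each further stage multiplies by cos²(18°) = 0.9045.
After N polarizers: T = 0.9045^(N−1). Require T < 0.14 ⇒ N−1 > ln(0.14)/ln(0.9045) = 19.59, so N−1 ≥ 20 and N = 21.
Check: N=21 gives T = 0.1344 < 0.14; N=20 gives T = 0.1485.

N = 21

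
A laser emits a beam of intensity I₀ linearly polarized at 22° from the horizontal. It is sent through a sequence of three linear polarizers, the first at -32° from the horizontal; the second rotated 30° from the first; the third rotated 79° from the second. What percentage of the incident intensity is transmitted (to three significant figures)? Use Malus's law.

≈ 0.943%

By Malus's law, I₁ = I₀ cos²(-32° − 22°) = I₀ cos²(54°) = 0.3455 I₀.
I₂ = I₁ cos²(30°) = 0.3455 · 0.75 I₀ = 0.2591 I₀.
I₃ = I₂ cos²(79°) = 0.2591 · 0.03641 I₀ = 0.009434 I₀.
That is 0.9434% of the incident intensity.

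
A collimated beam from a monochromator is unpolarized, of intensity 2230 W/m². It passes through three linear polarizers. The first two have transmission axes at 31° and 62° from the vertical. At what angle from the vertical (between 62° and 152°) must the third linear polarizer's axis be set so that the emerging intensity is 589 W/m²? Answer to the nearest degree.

Unpolarized light through the first polarizer → I₁ = ½ I₀, now polarized at 31°.
I₂ = I₁ cos²(62° − 31°) = 0.5 I₀ · cos²(31°) = 0.3674 I₀.
Target fraction: 589 / 2230 W/m² = 0.2641 of I₀.
Need I₃/I₀ = 0.2641, so cos²(θ − 62°) = 0.2641 / 0.3674 = 0.719.
θ − 62° = arccos(√0.719) = 32.0°, giving θ ≈ 62 + 32.0 = 94.0°.

θ ≈ 94°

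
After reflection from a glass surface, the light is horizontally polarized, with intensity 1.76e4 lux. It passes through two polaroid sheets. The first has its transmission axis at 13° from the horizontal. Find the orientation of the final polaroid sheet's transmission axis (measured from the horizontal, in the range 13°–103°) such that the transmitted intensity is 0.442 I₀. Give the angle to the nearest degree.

θ ≈ 60°

By Malus's law, I₁ = I₀ cos²(13° − 0°) = I₀ cos²(13°) = 0.9494 I₀.
Need I₂/I₀ = 0.442, so cos²(θ − 13°) = 0.442 / 0.9494 = 0.4656.
θ − 13° = arccos(√0.4656) = 47.0°, giving θ ≈ 13 + 47.0 = 60.0°.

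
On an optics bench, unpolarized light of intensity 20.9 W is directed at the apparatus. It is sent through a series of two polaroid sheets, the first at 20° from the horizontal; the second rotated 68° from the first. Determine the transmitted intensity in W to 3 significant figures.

I ≈ 1.47 W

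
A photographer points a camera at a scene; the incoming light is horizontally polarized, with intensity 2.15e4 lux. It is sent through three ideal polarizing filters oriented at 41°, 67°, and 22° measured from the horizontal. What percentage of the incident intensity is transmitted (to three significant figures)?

≈ 23.0%

I₁ = 2.15e4 lux · cos²(41°) = 1.225e+04 lux.
I₂ = I₁ · cos²(26°) = 1.225e+04 · 0.8078 = 9893 lux.
I₃ = I₂ · cos²(45°) = 9893 · 0.5 = 4946 lux.
That is 23.01% of the incident intensity.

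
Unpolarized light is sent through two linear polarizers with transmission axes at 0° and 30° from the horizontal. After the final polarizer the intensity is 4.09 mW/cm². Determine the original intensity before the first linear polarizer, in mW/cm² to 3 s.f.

I₀ ≈ 10.9 mW/cm²

Unpolarized light through the first polarizer → I₁ = ½ I₀, now polarized at 0°.
I₂ = I₁ cos²(30° − 0°) = 0.5 I₀ · cos²(30°) = 0.375 I₀.
So 4.09 mW/cm² = 0.375 I₀, giving I₀ = 4.09/0.375 = 10.91 mW/cm².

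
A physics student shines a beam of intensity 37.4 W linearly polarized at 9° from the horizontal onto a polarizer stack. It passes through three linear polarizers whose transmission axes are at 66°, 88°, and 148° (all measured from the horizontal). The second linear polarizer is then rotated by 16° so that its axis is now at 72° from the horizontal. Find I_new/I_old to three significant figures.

Before rotation:
By Malus's law, I₁ = I₀ cos²(66° − 9°) = I₀ cos²(57°) = 0.2966 I₀.
I₂ = I₁ cos²(88° − 66°) = 0.2966 I₀ · cos²(22°) = 0.255 I₀.
I₃ = I₂ cos²(148° − 88°) = 0.255 I₀ · cos²(60°) = 0.06375 I₀.
After rotation:
I₁ = I₀ cos²(66° − 9°) = I₀ cos²(57°) = 0.2966 I₀.
I₂ = I₁ cos²(72° − 66°) = 0.2966 I₀ · cos²(6°) = 0.2934 I₀.
I₃ = I₂ cos²(148° − 72°) = 0.2934 I₀ · cos²(76°) = 0.01717 I₀.
Ratio = 0.01717 / 0.06375 = 0.2693.

I_new/I_old ≈ 0.269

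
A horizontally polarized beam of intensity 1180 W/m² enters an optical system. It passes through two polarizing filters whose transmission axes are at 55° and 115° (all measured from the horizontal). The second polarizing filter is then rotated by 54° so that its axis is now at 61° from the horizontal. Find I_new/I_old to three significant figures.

Before rotation:
By Malus's law, I₁ = I₀ cos²(55° − 0°) = I₀ cos²(55°) = 0.329 I₀.
I₂ = I₁ cos²(115° − 55°) = 0.329 I₀ · cos²(60°) = 0.08225 I₀.
After rotation:
I₁ = I₀ cos²(55° − 0°) = I₀ cos²(55°) = 0.329 I₀.
I₂ = I₁ cos²(61° − 55°) = 0.329 I₀ · cos²(6°) = 0.3254 I₀.
Ratio = 0.3254 / 0.08225 = 3.956.

I_new/I_old ≈ 3.96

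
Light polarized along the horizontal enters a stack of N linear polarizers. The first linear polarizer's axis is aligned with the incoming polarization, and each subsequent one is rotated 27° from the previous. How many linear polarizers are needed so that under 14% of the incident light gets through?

N = 10

First polarizer is aligned with the polarization: full transmission.
Each further stage multiplies by cos²(27°) = 0.7939.
After N polarizers: T = 0.7939^(N−1). Require T < 0.14 ⇒ N−1 > ln(0.14)/ln(0.7939) = 8.52, so N−1 ≥ 9 and N = 10.
Check: N=10 gives T = 0.1253 < 0.14; N=9 gives T = 0.1578.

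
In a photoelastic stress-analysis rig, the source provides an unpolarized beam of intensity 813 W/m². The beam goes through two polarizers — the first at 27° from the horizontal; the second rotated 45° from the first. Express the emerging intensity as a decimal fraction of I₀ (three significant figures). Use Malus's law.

Unpolarized light through the first polarizer → I₁ = 813 W/m²/2 = 406.5 W/m², polarized at 27°.
I₂ = I₁ · cos²(45°) = 406.5 · 0.5 = 203.3 W/m².
Transmitted fraction = 0.25.

I/I₀ ≈ 0.250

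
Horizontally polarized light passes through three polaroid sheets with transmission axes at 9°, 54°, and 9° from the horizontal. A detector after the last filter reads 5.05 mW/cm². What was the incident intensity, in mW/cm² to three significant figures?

I₀ ≈ 20.7 mW/cm²

I₁ = I₀ cos²(9° − 0°) = I₀ cos²(9°) = 0.9755 I₀.
I₂ = I₁ cos²(54° − 9°) = 0.9755 I₀ · cos²(45°) = 0.4878 I₀.
I₃ = I₂ cos²(9° − 54°) = 0.4878 I₀ · cos²(45°) = 0.2439 I₀.
So 5.05 mW/cm² = 0.2439 I₀, giving I₀ = 5.05/0.2439 = 20.71 mW/cm².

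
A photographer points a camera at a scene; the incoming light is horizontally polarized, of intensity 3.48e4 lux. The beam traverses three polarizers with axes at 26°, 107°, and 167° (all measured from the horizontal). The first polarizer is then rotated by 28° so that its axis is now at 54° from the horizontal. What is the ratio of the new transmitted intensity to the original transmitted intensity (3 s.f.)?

Before rotation:
By Malus's law, I₁ = I₀ cos²(26° − 0°) = I₀ cos²(26°) = 0.8078 I₀.
I₂ = I₁ cos²(107° − 26°) = 0.8078 I₀ · cos²(81°) = 0.01977 I₀.
I₃ = I₂ cos²(167° − 107°) = 0.01977 I₀ · cos²(60°) = 0.004942 I₀.
After rotation:
I₁ = I₀ cos²(54° − 0°) = I₀ cos²(54°) = 0.3455 I₀.
I₂ = I₁ cos²(107° − 54°) = 0.3455 I₀ · cos²(53°) = 0.1251 I₀.
I₃ = I₂ cos²(167° − 107°) = 0.1251 I₀ · cos²(60°) = 0.03128 I₀.
Ratio = 0.03128 / 0.004942 = 6.33.

I_new/I_old ≈ 6.33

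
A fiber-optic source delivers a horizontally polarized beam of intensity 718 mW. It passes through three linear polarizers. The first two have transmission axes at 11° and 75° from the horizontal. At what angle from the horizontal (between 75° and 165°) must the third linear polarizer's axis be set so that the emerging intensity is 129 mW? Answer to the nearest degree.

θ ≈ 85°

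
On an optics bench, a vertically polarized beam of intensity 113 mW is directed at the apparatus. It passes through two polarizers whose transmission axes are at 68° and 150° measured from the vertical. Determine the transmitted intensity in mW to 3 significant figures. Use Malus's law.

I ≈ 0.307 mW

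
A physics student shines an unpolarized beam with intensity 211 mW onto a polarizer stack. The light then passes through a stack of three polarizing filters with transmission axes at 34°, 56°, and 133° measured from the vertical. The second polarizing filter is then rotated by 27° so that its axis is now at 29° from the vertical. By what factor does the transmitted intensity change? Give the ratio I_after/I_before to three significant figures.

I_new/I_old ≈ 1.34

Before rotation:
Unpolarized light through the first polarizer → I₁ = ½ I₀, now polarized at 34°.
I₂ = I₁ cos²(56° − 34°) = 0.5 I₀ · cos²(22°) = 0.4298 I₀.
I₃ = I₂ cos²(133° − 56°) = 0.4298 I₀ · cos²(77°) = 0.02175 I₀.
After rotation:
Unpolarized light through the first polarizer → I₁ = ½ I₀, now polarized at 34°.
I₂ = I₁ cos²(29° − 34°) = 0.5 I₀ · cos²(5°) = 0.4962 I₀.
Angle between axes 2 and 3: 76°. I₃ = 0.4962 I₀ · cos²(76°) = 0.02904 I₀.
Ratio = 0.02904 / 0.02175 = 1.335.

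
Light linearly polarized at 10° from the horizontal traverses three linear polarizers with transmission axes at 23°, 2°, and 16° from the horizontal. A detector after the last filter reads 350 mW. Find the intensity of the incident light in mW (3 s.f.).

I₀ ≈ 449 mW

I₁ = I₀ cos²(23° − 10°) = I₀ cos²(13°) = 0.9494 I₀.
I₂ = I₁ cos²(2° − 23°) = 0.9494 I₀ · cos²(21°) = 0.8275 I₀.
I₃ = I₂ cos²(16° − 2°) = 0.8275 I₀ · cos²(14°) = 0.779 I₀.
So 350 mW = 0.779 I₀, giving I₀ = 350/0.779 = 449.3 mW.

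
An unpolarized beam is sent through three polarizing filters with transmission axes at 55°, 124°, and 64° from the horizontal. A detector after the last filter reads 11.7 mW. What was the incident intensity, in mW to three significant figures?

I₀ ≈ 729 mW

Unpolarized light through the first polarizer → I₁ = ½ I₀, now polarized at 55°.
I₂ = I₁ cos²(124° − 55°) = 0.5 I₀ · cos²(69°) = 0.06421 I₀.
I₃ = I₂ cos²(64° − 124°) = 0.06421 I₀ · cos²(60°) = 0.01605 I₀.
So 11.7 mW = 0.01605 I₀, giving I₀ = 11.7/0.01605 = 728.8 mW.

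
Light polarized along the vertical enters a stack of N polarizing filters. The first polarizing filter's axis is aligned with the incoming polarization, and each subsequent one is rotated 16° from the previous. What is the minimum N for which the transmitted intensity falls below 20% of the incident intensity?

N = 22

First polarizer is aligned with the polarization: full transmission.
Each further stage multiplies by cos²(16°) = 0.924.
After N polarizers: T = 0.924^(N−1). Require T < 0.20 ⇒ N−1 > ln(0.20)/ln(0.924) = 20.37, so N−1 ≥ 21 and N = 22.
Check: N=22 gives T = 0.1903 < 0.20; N=21 gives T = 0.2059.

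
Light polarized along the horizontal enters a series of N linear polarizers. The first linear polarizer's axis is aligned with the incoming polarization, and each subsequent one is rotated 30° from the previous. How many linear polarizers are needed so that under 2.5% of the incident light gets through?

N = 14

First polarizer is aligned with the polarization: full transmission.
Each further stage multiplies by cos²(30°) = 0.75.
After N polarizers: T = 0.75^(N−1). Require T < 0.025 ⇒ N−1 > ln(0.025)/ln(0.75) = 12.82, so N−1 ≥ 13 and N = 14.
Check: N=14 gives T = 0.02376 < 0.025; N=13 gives T = 0.03168.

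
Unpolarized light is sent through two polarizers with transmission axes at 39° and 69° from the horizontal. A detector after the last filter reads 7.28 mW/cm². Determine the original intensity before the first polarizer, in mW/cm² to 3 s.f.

Unpolarized light through the first polarizer → I₁ = ½ I₀, now polarized at 39°.
I₂ = I₁ cos²(69° − 39°) = 0.5 I₀ · cos²(30°) = 0.375 I₀.
So 7.28 mW/cm² = 0.375 I₀, giving I₀ = 7.28/0.375 = 19.41 mW/cm².

I₀ ≈ 19.4 mW/cm²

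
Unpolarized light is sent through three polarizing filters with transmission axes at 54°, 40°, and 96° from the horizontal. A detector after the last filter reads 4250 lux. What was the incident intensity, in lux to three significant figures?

I₀ ≈ 2.89e4 lux

Unpolarized light through the first polarizer → I₁ = ½ I₀, now polarized at 54°.
I₂ = I₁ cos²(40° − 54°) = 0.5 I₀ · cos²(14°) = 0.4707 I₀.
I₃ = I₂ cos²(96° − 40°) = 0.4707 I₀ · cos²(56°) = 0.1472 I₀.
So 4250 lux = 0.1472 I₀, giving I₀ = 4250/0.1472 = 2.887e+04 lux.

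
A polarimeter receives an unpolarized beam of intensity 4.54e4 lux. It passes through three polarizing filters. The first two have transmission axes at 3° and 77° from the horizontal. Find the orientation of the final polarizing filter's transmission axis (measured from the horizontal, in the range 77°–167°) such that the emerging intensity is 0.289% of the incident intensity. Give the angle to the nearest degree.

Unpolarized light through the first polarizer → I₁ = ½ I₀, now polarized at 3°.
I₂ = I₁ cos²(77° − 3°) = 0.5 I₀ · cos²(74°) = 0.03799 I₀.
Need I₃/I₀ = 0.00289, so cos²(θ − 77°) = 0.00289 / 0.03799 = 0.07608.
θ − 77° = arccos(√0.07608) = 74.0°, giving θ ≈ 77 + 74.0 = 151.0°.

θ ≈ 151°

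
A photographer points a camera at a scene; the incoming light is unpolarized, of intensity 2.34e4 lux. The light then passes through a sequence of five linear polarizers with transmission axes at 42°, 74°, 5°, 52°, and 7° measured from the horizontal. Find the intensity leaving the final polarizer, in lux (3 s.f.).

Unpolarized light through the first polarizer → I₁ = 2.34e4 lux/2 = 1.17e+04 lux, polarized at 42°.
I₂ = I₁ · cos²(32°) = 1.17e+04 · 0.7192 = 8414 lux.
I₃ = I₂ · cos²(69°) = 8414 · 0.1284 = 1081 lux.
I₄ = I₃ · cos²(47°) = 1081 · 0.4651 = 502.6 lux.
I₅ = I₄ · cos²(45°) = 502.6 · 0.5 = 251.3 lux.

I ≈ 251 lux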